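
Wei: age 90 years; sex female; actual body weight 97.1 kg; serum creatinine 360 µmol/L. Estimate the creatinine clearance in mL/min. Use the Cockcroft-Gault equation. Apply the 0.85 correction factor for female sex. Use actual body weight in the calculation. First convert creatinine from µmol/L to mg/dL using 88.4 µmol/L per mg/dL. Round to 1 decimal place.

14.1 mL/min

SCr = 360 / 88.4 = 4.072 mg/dL
CrCl = (140 − 90) × 97.1 / (72 × 4.072) × 0.85 = 4855.0 / 293.18 × 0.85 ≈ 14.1 mL/min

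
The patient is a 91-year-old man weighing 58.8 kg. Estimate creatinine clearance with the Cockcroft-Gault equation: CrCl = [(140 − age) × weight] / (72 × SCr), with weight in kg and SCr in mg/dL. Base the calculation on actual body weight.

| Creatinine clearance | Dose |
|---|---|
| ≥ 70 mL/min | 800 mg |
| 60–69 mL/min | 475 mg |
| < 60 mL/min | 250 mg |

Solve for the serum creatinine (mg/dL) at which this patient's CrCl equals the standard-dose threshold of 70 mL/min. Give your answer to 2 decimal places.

0.57 mg/dL

Standard dose requires CrCl ≥ 70 mL/min.
Set (140 − 91) × 58.8 / (72 × SCr) = 70
SCr = (140 − 91) × 58.8 / (72 × 70) = 0.572 mg/dL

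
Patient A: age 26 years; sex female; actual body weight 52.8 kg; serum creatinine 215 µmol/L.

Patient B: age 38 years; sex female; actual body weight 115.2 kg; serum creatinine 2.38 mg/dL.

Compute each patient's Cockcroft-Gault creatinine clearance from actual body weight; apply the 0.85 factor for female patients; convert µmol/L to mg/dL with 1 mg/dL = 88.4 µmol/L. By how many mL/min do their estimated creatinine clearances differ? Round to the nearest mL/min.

29 mL/min

Patient A: SCr = 215 / 88.4 = 2.432 mg/dL
Patient A: CrCl = (140 − 26) × 52.8 / (72 × 2.432) × 0.85 = 6019.2 / 175.10 × 0.85 ≈ 29.2 mL/min
Patient B: CrCl = (140 − 38) × 115.2 / (72 × 2.38) × 0.85 = 11750.4 / 171.36 × 0.85 ≈ 58.3 mL/min
|29.2 − 58.3| = 29.1 mL/min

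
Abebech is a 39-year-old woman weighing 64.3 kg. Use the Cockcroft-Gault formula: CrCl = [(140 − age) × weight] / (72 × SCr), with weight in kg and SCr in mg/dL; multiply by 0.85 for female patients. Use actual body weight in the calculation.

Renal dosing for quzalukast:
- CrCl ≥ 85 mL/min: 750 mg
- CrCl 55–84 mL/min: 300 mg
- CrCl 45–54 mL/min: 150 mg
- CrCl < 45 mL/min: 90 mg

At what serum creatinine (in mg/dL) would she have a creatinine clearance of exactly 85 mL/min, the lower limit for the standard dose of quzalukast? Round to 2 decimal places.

0.90 mg/dL

Standard dose requires CrCl ≥ 85 mL/min.
Set (140 − 39) × 64.3 × 0.85 / (72 × SCr) = 85
SCr = (140 − 39) × 64.3 × 0.85 / (72 × 85) = 0.902 mg/dL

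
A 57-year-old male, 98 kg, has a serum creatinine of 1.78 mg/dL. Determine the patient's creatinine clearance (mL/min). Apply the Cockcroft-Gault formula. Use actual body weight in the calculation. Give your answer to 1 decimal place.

63.5 mL/min

CrCl = (140 − 57) × 98 / (72 × 1.78) = 8134.0 / 128.16 ≈ 63.5 mL/min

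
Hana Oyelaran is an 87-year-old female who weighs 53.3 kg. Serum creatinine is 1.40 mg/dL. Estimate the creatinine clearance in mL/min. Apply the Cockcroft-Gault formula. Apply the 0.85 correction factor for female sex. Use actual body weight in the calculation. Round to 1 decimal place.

CrCl = (140 − 87) × 53.3 / (72 × 1.4) × 0.85 = 2824.9 / 100.80 × 0.85 ≈ 23.8 mL/min

23.8 mL/min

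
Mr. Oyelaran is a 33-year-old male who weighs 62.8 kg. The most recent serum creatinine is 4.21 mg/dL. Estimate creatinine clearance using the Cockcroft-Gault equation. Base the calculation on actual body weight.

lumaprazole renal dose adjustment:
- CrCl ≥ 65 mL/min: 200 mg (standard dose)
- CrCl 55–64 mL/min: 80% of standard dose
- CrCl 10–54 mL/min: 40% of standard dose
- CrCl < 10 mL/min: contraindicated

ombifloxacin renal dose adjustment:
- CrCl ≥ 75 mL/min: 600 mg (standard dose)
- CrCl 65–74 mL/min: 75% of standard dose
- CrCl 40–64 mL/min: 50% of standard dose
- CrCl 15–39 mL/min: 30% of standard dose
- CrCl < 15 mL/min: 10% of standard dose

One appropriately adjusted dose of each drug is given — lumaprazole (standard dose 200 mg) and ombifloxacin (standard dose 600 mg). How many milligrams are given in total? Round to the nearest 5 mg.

260 mg

CrCl = (140 − 33) × 62.8 / (72 × 4.21) = 6719.6 / 303.12 ≈ 22.2 mL/min
CrCl ≈ 22 mL/min.
lumaprazole: 10–54 mL/min → 40% of 200 mg = 80 mg.
ombifloxacin: 15–39 mL/min → 30% of 600 mg = 180 mg.
Total = 80 + 180 = 260 mg.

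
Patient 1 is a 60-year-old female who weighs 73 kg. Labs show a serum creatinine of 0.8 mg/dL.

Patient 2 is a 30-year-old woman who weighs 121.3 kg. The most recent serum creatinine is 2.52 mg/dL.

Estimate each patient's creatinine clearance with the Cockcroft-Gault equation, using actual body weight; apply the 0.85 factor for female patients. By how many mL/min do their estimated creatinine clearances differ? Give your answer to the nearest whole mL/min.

Patient 1: CrCl = (140 − 60) × 73 / (72 × 0.8) × 0.85 = 5840.0 / 57.60 × 0.85 ≈ 86.2 mL/min
Patient 2: CrCl = (140 − 30) × 121.3 / (72 × 2.52) × 0.85 = 13343.0 / 181.44 × 0.85 ≈ 62.5 mL/min
|86.2 − 62.5| = 23.7 mL/min

24 mL/min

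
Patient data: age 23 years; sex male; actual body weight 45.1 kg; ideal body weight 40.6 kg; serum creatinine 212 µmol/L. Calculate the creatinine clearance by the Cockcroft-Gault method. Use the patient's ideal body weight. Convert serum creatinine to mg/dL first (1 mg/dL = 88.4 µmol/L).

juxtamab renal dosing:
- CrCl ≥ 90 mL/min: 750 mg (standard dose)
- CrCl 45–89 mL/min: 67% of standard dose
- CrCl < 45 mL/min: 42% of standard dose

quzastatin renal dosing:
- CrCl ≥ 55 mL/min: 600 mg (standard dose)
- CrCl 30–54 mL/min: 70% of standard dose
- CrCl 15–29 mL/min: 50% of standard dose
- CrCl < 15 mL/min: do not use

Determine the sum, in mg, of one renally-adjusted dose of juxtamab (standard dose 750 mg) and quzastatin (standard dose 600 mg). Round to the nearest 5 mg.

615 mg

SCr = 212 / 88.4 = 2.398 mg/dL
CrCl = (140 − 23) × 40.6 / (72 × 2.398) = 4750.2 / 172.66 ≈ 27.5 mL/min
CrCl ≈ 28 mL/min.
juxtamab: < 45 mL/min → 42% of 750 mg = 315 mg.
quzastatin: 15–29 mL/min → 50% of 600 mg = 300 mg.
Total = 315 + 300 = 615 mg.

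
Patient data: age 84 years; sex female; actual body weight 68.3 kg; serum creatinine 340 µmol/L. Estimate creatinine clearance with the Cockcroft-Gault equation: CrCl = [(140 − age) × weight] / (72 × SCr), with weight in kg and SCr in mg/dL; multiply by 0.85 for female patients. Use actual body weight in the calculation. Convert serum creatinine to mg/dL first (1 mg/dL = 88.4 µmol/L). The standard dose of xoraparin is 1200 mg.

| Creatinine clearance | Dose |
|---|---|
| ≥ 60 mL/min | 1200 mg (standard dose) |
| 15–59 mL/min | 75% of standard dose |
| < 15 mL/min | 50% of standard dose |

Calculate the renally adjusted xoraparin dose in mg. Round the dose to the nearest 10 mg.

600 mg

SCr = 340 / 88.4 = 3.846 mg/dL
CrCl = (140 − 84) × 68.3 / (72 × 3.846) × 0.85 = 3824.8 / 276.91 × 0.85 ≈ 11.7 mL/min
CrCl ≈ 12 mL/min → bracket < 15 mL/min.
50% of 1200 mg = 600 mg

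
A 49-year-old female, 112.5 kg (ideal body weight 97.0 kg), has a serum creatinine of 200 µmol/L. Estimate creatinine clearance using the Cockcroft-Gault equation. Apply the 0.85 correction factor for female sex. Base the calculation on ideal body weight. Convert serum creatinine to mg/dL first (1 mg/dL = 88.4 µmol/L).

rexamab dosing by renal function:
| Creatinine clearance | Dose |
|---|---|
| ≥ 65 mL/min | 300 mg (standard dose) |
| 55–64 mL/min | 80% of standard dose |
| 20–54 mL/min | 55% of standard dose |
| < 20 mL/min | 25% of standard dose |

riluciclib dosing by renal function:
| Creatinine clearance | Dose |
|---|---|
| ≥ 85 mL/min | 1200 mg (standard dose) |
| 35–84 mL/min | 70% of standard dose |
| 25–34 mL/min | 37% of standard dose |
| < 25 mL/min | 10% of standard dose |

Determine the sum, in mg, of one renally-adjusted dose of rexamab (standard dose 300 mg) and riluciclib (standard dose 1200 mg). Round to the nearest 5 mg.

SCr = 200 / 88.4 = 2.262 mg/dL
CrCl = (140 − 49) × 97 / (72 × 2.262) × 0.85 = 8827.0 / 162.86 × 0.85 ≈ 46.1 mL/min
CrCl ≈ 46 mL/min.
rexamab: 20–54 mL/min → 55% of 300 mg = 165 mg.
riluciclib: 35–84 mL/min → 70% of 1200 mg = 840 mg.
Total = 165 + 840 = 1005 mg.

1005 mg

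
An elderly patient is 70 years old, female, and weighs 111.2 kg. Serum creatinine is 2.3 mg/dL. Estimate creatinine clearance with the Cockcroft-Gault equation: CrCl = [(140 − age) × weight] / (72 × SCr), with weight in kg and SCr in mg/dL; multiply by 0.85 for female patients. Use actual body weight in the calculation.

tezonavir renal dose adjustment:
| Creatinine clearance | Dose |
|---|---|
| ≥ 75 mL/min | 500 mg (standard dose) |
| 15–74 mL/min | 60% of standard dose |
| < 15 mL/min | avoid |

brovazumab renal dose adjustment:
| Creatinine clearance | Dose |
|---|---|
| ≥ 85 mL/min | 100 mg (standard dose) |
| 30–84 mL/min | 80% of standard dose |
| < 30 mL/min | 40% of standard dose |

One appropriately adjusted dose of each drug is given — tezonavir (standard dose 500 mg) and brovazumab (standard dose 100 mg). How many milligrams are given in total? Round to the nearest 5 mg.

CrCl = (140 − 70) × 111.2 / (72 × 2.3) × 0.85 = 7784.0 / 165.60 × 0.85 ≈ 40.0 mL/min
CrCl ≈ 40 mL/min.
tezonavir: 15–74 mL/min → 60% of 500 mg = 300 mg.
brovazumab: 30–84 mL/min → 80% of 100 mg = 80 mg.
Total = 300 + 80 = 380 mg.

380 mg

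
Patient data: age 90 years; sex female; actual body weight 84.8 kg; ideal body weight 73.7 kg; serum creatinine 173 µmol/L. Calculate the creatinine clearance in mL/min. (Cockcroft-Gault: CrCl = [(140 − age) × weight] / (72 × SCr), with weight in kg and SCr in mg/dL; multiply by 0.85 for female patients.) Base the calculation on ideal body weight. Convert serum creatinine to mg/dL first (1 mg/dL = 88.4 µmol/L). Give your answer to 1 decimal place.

SCr = 173 / 88.4 = 1.957 mg/dL
CrCl = (140 − 90) × 73.7 / (72 × 1.957) × 0.85 = 3685.0 / 140.90 × 0.85 ≈ 22.2 mL/min

22.2 mL/min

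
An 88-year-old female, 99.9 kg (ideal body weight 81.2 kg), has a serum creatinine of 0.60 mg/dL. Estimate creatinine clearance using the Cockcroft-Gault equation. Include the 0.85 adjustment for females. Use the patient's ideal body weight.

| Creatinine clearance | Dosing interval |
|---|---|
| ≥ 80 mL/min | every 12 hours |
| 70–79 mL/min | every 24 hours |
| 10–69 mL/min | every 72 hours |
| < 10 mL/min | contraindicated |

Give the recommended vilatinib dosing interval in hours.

every 12 hours

CrCl = (140 − 88) × 81.2 / (72 × 0.6) × 0.85 = 4222.4 / 43.20 × 0.85 ≈ 83.1 mL/min
CrCl ≈ 83 mL/min → bracket ≥ 80 mL/min → every 12 hours.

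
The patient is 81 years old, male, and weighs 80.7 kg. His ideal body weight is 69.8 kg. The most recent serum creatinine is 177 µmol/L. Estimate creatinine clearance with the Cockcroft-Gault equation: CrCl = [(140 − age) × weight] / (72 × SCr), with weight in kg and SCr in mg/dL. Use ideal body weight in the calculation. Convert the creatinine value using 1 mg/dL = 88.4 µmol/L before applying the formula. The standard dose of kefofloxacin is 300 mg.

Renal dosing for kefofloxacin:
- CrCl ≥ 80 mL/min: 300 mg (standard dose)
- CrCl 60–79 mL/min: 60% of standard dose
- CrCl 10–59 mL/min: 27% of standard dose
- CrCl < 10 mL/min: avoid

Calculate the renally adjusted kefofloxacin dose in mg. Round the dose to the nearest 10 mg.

80 mg

SCr = 177 / 88.4 = 2.002 mg/dL
CrCl = (140 − 81) × 69.8 / (72 × 2.002) = 4118.2 / 144.14 ≈ 28.6 mL/min
CrCl ≈ 29 mL/min → bracket 10–59 mL/min.
27% of 300 mg = 81 mg → 80 mg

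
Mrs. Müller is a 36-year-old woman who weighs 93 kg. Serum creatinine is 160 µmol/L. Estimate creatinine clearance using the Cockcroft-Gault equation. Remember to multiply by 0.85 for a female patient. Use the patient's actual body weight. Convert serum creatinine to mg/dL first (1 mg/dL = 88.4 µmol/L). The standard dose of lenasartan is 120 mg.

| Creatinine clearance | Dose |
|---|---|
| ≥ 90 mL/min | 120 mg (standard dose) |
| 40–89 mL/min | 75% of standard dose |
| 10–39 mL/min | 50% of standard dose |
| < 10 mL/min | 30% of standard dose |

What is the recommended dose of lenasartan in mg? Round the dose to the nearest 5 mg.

SCr = 160 / 88.4 = 1.81 mg/dL
CrCl = (140 − 36) × 93 / (72 × 1.81) × 0.85 = 9672.0 / 130.32 × 0.85 ≈ 63.1 mL/min
CrCl ≈ 63 mL/min → bracket 40–89 mL/min.
75% of 120 mg = 90 mg

90 mg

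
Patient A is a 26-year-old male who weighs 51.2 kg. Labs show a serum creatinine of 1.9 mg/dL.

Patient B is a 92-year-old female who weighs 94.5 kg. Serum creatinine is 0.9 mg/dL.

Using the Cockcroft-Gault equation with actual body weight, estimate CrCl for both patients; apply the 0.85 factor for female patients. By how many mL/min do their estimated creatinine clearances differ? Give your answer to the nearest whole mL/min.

17 mL/min

Patient A: CrCl = (140 − 26) × 51.2 / (72 × 1.9) = 5836.8 / 136.80 ≈ 42.7 mL/min
Patient B: CrCl = (140 − 92) × 94.5 / (72 × 0.9) × 0.85 = 4536.0 / 64.80 × 0.85 ≈ 59.5 mL/min
|42.7 − 59.5| = 16.8 mL/min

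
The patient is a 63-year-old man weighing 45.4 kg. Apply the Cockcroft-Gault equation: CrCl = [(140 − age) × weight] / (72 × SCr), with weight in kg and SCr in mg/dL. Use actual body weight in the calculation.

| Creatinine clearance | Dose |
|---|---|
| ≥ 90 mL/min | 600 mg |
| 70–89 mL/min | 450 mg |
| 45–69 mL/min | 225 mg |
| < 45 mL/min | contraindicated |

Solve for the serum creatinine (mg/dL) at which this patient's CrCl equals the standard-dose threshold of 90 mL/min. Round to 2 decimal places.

0.54 mg/dL

Standard dose requires CrCl ≥ 90 mL/min.
Set (140 − 63) × 45.4 / (72 × SCr) = 90
SCr = (140 − 63) × 45.4 / (72 × 90) = 0.539 mg/dL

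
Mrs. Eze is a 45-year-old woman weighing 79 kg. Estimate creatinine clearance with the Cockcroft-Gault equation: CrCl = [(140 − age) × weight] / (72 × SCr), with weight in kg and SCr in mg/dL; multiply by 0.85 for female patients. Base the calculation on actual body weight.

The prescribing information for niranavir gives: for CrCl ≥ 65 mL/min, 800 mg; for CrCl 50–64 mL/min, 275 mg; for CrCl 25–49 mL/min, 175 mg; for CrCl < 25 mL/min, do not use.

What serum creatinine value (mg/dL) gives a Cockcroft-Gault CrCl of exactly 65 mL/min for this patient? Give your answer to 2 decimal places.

1.36 mg/dL

Standard dose requires CrCl ≥ 65 mL/min.
Set (140 − 45) × 79 × 0.85 / (72 × SCr) = 65
SCr = (140 − 45) × 79 × 0.85 / (72 × 65) = 1.363 mg/dL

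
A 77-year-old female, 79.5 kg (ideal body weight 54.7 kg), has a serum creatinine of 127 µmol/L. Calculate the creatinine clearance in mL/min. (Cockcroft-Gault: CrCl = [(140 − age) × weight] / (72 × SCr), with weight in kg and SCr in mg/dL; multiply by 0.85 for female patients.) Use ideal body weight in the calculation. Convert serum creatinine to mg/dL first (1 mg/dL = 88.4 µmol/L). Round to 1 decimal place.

SCr = 127 / 88.4 = 1.437 mg/dL
CrCl = (140 − 77) × 54.7 / (72 × 1.437) × 0.85 = 3446.1 / 103.46 × 0.85 ≈ 28.3 mL/min

28.3 mL/min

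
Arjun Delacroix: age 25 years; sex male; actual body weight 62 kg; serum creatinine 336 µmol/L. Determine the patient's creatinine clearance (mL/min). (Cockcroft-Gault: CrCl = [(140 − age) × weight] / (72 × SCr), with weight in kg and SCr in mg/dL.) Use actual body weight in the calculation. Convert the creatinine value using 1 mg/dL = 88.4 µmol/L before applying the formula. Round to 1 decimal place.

26.1 mL/min

SCr = 336 / 88.4 = 3.801 mg/dL
CrCl = (140 − 25) × 62 / (72 × 3.801) = 7130.0 / 273.67 ≈ 26.1 mL/min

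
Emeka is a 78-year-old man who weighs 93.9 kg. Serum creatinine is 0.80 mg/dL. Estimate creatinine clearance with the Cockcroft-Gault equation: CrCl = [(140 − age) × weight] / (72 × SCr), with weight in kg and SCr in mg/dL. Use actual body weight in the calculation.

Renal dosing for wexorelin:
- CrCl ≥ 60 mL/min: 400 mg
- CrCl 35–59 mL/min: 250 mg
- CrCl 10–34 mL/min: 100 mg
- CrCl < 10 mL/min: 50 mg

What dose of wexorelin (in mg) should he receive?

400 mg

CrCl = (140 − 78) × 93.9 / (72 × 0.8) = 5821.8 / 57.60 ≈ 101.1 mL/min
CrCl ≈ 101 mL/min → bracket ≥ 60 mL/min.
Dose for this bracket: 400 mg.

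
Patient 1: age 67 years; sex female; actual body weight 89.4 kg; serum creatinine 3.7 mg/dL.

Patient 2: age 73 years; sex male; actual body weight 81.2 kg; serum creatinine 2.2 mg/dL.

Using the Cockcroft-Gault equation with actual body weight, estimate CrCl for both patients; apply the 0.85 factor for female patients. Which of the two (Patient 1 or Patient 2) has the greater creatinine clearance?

Patient 2

Patient 1: CrCl = (140 − 67) × 89.4 / (72 × 3.7) × 0.85 = 6526.2 / 266.40 × 0.85 ≈ 20.8 mL/min
Patient 2: CrCl = (140 − 73) × 81.2 / (72 × 2.2) = 5440.4 / 158.40 ≈ 34.3 mL/min
20.8 vs 34.3 mL/min → Patient 2 is higher.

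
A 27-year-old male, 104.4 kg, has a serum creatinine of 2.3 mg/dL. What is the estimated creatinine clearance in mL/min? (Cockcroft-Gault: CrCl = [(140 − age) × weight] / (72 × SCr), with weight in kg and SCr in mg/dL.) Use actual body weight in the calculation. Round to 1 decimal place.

71.2 mL/min

CrCl = (140 − 27) × 104.4 / (72 × 2.3) = 11797.2 / 165.60 ≈ 71.2 mL/min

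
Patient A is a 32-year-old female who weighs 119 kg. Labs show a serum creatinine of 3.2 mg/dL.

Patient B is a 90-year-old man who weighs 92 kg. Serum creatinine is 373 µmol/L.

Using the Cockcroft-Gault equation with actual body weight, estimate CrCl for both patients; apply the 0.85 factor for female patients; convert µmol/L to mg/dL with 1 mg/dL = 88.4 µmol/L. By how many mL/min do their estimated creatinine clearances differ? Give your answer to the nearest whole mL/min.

Patient A: CrCl = (140 − 32) × 119 / (72 × 3.2) × 0.85 = 12852.0 / 230.40 × 0.85 ≈ 47.4 mL/min
Patient B: SCr = 373 / 88.4 = 4.219 mg/dL
Patient B: CrCl = (140 − 90) × 92 / (72 × 4.219) = 4600.0 / 303.77 ≈ 15.1 mL/min
|47.4 − 15.1| = 32.3 mL/min

32 mL/min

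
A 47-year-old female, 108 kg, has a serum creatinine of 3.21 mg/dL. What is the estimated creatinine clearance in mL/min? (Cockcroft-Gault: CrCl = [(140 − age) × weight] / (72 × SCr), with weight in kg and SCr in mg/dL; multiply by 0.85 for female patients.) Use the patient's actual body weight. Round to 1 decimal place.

36.9 mL/min

CrCl = (140 − 47) × 108 / (72 × 3.21) × 0.85 = 10044.0 / 231.12 × 0.85 ≈ 36.9 mL/min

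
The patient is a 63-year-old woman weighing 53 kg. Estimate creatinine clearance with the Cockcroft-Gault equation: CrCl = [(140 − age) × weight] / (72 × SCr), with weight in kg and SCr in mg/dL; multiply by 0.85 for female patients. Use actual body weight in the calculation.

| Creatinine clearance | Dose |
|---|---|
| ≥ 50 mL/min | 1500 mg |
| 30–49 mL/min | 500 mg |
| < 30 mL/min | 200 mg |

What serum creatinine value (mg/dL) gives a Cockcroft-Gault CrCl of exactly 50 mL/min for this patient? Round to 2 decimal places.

Standard dose requires CrCl ≥ 50 mL/min.
Set (140 − 63) × 53 × 0.85 / (72 × SCr) = 50
SCr = (140 − 63) × 53 × 0.85 / (72 × 50) = 0.964 mg/dL

0.96 mg/dL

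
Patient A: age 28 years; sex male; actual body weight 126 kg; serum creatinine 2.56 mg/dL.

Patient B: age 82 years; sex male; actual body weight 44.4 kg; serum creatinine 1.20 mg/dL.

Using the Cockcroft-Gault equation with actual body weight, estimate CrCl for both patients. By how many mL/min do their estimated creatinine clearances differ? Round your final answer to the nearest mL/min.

Patient A: CrCl = (140 − 28) × 126 / (72 × 2.56) = 14112.0 / 184.32 ≈ 76.6 mL/min
Patient B: CrCl = (140 − 82) × 44.4 / (72 × 1.2) = 2575.2 / 86.40 ≈ 29.8 mL/min
|76.6 − 29.8| = 46.8 mL/min

47 mL/min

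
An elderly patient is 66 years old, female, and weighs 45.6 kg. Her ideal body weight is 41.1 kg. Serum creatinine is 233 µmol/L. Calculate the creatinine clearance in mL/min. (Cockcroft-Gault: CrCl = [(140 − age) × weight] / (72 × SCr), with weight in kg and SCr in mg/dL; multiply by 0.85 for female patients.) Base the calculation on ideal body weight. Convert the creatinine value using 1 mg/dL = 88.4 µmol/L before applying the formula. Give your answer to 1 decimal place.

SCr = 233 / 88.4 = 2.636 mg/dL
CrCl = (140 − 66) × 41.1 / (72 × 2.636) × 0.85 = 3041.4 / 189.79 × 0.85 ≈ 13.6 mL/min

13.6 mL/min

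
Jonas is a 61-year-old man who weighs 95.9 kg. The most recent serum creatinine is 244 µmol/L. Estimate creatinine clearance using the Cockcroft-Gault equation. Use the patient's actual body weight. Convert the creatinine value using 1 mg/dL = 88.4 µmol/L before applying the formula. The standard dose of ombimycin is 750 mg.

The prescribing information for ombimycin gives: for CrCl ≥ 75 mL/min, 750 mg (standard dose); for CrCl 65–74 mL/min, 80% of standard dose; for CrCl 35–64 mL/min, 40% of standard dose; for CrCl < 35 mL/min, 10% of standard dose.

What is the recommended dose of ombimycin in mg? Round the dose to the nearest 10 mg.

300 mg

SCr = 244 / 88.4 = 2.76 mg/dL
CrCl = (140 − 61) × 95.9 / (72 × 2.76) = 7576.1 / 198.72 ≈ 38.1 mL/min
CrCl ≈ 38 mL/min → bracket 35–64 mL/min.
40% of 750 mg = 300 mg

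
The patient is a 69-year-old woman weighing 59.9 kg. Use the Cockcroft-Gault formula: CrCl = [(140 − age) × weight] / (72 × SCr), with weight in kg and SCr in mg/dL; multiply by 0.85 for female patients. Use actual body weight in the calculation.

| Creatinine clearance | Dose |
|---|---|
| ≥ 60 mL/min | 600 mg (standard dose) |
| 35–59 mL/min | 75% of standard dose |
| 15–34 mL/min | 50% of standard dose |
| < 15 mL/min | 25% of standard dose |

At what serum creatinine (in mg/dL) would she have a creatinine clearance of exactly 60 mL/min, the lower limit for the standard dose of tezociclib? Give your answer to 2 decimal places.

0.84 mg/dL

Standard dose requires CrCl ≥ 60 mL/min.
Set (140 − 69) × 59.9 × 0.85 / (72 × SCr) = 60
SCr = (140 − 69) × 59.9 × 0.85 / (72 × 60) = 0.837 mg/dL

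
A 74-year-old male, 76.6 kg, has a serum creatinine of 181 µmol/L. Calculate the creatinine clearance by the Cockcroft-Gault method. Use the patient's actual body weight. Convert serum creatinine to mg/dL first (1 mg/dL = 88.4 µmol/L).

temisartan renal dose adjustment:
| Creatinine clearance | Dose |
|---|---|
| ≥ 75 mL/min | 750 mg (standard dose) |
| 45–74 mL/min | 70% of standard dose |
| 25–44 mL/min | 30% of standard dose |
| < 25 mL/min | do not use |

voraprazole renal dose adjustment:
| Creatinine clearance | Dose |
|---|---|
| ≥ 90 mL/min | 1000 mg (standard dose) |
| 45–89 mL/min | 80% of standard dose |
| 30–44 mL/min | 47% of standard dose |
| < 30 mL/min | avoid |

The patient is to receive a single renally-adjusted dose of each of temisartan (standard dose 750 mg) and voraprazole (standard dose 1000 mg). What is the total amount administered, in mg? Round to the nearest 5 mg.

SCr = 181 / 88.4 = 2.048 mg/dL
CrCl = (140 − 74) × 76.6 / (72 × 2.048) = 5055.6 / 147.46 ≈ 34.3 mL/min
CrCl ≈ 34 mL/min.
temisartan: 25–44 mL/min → 30% of 750 mg = 225 mg.
voraprazole: 30–44 mL/min → 47% of 1000 mg = 470 mg.
Total = 225 + 470 = 695 mg.

695 mg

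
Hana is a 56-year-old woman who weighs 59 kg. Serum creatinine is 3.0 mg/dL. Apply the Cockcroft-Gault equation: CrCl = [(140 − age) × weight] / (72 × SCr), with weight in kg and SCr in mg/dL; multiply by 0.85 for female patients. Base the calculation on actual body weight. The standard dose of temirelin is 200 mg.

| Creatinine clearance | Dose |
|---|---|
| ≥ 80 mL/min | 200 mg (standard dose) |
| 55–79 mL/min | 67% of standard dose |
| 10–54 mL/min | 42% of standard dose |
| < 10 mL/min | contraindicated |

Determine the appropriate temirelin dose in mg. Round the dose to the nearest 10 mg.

CrCl = (140 − 56) × 59 / (72 × 3) × 0.85 = 4956.0 / 216.00 × 0.85 ≈ 19.5 mL/min
CrCl ≈ 20 mL/min → bracket 10–54 mL/min.
42% of 200 mg = 84 mg → 80 mg

80 mg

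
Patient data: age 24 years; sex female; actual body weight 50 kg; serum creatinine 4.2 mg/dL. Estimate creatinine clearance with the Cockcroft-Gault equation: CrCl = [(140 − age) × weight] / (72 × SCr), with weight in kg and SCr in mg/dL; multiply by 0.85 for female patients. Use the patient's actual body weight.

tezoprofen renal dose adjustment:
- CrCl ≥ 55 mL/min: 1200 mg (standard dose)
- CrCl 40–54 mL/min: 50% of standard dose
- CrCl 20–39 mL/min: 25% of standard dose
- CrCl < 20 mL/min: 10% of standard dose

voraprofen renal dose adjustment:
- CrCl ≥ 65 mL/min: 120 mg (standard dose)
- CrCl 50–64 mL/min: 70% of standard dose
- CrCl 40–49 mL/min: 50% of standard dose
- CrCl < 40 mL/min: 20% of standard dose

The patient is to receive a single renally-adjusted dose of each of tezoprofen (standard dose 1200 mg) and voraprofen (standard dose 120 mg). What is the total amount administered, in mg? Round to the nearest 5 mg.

CrCl = (140 − 24) × 50 / (72 × 4.2) × 0.85 = 5800.0 / 302.40 × 0.85 ≈ 16.3 mL/min
CrCl ≈ 16 mL/min.
tezoprofen: < 20 mL/min → 10% of 1200 mg = 120 mg.
voraprofen: < 40 mL/min → 20% of 120 mg = 24 mg.
Total = 120 + 24 = 144 mg.

145 mg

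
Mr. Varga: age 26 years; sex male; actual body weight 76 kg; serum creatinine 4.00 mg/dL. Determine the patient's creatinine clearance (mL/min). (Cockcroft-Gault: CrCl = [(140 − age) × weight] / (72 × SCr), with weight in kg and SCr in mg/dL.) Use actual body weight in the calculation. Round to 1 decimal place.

30.1 mL/min

CrCl = (140 − 26) × 76 / (72 × 4) = 8664.0 / 288.00 ≈ 30.1 mL/min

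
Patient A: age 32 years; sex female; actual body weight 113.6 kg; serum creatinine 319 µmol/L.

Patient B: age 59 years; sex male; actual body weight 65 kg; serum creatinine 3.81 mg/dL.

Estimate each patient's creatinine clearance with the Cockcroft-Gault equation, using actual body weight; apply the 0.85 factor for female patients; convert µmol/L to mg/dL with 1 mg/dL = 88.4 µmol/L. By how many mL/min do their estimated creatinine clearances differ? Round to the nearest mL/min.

Patient A: SCr = 319 / 88.4 = 3.609 mg/dL
Patient A: CrCl = (140 − 32) × 113.6 / (72 × 3.609) × 0.85 = 12268.8 / 259.85 × 0.85 ≈ 40.1 mL/min
Patient B: CrCl = (140 − 59) × 65 / (72 × 3.81) = 5265.0 / 274.32 ≈ 19.2 mL/min
|40.1 − 19.2| = 20.9 mL/min

21 mL/min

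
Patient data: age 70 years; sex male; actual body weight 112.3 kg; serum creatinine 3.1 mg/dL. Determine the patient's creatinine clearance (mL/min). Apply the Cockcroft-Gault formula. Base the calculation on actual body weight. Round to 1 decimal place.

CrCl = (140 − 70) × 112.3 / (72 × 3.1) = 7861.0 / 223.20 ≈ 35.2 mL/min

35.2 mL/min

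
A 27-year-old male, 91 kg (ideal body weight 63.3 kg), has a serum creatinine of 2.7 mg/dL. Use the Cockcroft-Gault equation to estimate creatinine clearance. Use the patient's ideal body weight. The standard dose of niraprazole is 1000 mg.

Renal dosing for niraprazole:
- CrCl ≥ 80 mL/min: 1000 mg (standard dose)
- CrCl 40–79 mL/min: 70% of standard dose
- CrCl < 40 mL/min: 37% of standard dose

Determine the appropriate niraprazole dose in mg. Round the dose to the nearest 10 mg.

CrCl = (140 − 27) × 63.3 / (72 × 2.7) = 7152.9 / 194.40 ≈ 36.8 mL/min
CrCl ≈ 37 mL/min → bracket < 40 mL/min.
37% of 1000 mg = 370 mg

370 mg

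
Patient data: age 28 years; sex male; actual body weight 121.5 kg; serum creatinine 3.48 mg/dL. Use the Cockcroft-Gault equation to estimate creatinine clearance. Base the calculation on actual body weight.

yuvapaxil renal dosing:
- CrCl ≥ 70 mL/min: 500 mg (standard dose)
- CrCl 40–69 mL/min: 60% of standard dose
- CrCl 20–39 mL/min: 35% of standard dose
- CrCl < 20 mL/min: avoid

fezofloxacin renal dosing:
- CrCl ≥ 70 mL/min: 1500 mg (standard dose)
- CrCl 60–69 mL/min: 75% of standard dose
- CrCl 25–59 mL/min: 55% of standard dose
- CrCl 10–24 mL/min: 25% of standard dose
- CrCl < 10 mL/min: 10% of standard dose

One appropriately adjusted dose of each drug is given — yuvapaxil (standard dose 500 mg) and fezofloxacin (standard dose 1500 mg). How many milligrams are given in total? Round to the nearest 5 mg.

1125 mg

CrCl = (140 − 28) × 121.5 / (72 × 3.48) = 13608.0 / 250.56 ≈ 54.3 mL/min
CrCl ≈ 54 mL/min.
yuvapaxil: 40–69 mL/min → 60% of 500 mg = 300 mg.
fezofloxacin: 25–59 mL/min → 55% of 1500 mg = 825 mg.
Total = 300 + 825 = 1125 mg.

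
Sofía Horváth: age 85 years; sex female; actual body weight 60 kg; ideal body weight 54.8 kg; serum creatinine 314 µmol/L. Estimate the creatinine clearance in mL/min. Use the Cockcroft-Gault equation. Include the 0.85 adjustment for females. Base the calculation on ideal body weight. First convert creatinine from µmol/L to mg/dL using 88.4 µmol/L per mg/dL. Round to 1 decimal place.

10.0 mL/min

SCr = 314 / 88.4 = 3.552 mg/dL
CrCl = (140 − 85) × 54.8 / (72 × 3.552) × 0.85 = 3014.0 / 255.74 × 0.85 ≈ 10.0 mL/min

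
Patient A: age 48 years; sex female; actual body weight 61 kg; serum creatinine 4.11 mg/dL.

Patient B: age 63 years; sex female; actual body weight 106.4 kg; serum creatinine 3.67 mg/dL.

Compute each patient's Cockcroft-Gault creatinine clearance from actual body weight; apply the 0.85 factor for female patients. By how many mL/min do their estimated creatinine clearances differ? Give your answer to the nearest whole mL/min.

10 mL/min

Patient A: CrCl = (140 − 48) × 61 / (72 × 4.11) × 0.85 = 5612.0 / 295.92 × 0.85 ≈ 16.1 mL/min
Patient B: CrCl = (140 − 63) × 106.4 / (72 × 3.67) × 0.85 = 8192.8 / 264.24 × 0.85 ≈ 26.4 mL/min
|16.1 − 26.4| = 10.3 mL/min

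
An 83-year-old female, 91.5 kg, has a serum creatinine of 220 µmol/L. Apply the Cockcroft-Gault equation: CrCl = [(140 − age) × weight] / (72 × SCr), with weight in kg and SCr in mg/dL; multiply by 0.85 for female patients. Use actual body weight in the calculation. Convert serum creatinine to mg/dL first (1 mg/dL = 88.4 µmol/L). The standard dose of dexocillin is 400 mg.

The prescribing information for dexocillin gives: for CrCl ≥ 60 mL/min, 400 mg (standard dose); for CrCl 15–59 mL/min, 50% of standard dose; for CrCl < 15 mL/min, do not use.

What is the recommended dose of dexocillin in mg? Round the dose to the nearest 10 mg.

200 mg

SCr = 220 / 88.4 = 2.489 mg/dL
CrCl = (140 − 83) × 91.5 / (72 × 2.489) × 0.85 = 5215.5 / 179.21 × 0.85 ≈ 24.7 mL/min
CrCl ≈ 25 mL/min → bracket 15–59 mL/min.
50% of 400 mg = 200 mg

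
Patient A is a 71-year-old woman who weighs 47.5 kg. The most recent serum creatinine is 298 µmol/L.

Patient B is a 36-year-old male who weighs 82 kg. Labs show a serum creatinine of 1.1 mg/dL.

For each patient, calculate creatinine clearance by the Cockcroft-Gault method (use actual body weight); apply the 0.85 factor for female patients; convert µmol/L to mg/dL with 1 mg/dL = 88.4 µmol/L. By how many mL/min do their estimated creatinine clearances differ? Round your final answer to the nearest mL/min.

96 mL/min

Patient A: SCr = 298 / 88.4 = 3.371 mg/dL
Patient A: CrCl = (140 − 71) × 47.5 / (72 × 3.371) × 0.85 = 3277.5 / 242.71 × 0.85 ≈ 11.5 mL/min
Patient B: CrCl = (140 − 36) × 82 / (72 × 1.1) = 8528.0 / 79.20 ≈ 107.7 mL/min
|11.5 − 107.7| = 96.2 mL/min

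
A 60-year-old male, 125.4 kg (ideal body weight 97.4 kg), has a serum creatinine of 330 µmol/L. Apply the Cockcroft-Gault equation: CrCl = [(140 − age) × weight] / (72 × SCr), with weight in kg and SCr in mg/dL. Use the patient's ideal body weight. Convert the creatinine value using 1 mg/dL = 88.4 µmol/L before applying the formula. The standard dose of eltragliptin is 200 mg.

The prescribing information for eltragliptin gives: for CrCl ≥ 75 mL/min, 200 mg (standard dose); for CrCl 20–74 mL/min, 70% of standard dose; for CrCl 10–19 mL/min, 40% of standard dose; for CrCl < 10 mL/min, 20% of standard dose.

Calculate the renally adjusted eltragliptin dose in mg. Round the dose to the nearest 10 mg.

140 mg

SCr = 330 / 88.4 = 3.733 mg/dL
CrCl = (140 − 60) × 97.4 / (72 × 3.733) = 7792.0 / 268.78 ≈ 29.0 mL/min
CrCl ≈ 29 mL/min → bracket 20–74 mL/min.
70% of 200 mg = 140 mg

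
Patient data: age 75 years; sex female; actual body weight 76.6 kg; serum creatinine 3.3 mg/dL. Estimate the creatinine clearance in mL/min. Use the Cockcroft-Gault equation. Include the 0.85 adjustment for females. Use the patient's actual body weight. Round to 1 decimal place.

CrCl = (140 − 75) × 76.6 / (72 × 3.3) × 0.85 = 4979.0 / 237.60 × 0.85 ≈ 17.8 mL/min

17.8 mL/min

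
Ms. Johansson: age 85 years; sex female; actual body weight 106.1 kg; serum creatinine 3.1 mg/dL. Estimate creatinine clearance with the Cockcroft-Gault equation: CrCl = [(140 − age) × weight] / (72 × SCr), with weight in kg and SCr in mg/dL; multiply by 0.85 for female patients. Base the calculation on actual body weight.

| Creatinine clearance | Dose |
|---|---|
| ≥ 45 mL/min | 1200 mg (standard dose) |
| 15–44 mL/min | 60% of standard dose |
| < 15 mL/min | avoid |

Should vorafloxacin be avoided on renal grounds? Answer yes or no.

CrCl = (140 − 85) × 106.1 / (72 × 3.1) × 0.85 = 5835.5 / 223.20 × 0.85 ≈ 22.2 mL/min
CrCl ≈ 22 mL/min, which is ≥ 15 mL/min.

no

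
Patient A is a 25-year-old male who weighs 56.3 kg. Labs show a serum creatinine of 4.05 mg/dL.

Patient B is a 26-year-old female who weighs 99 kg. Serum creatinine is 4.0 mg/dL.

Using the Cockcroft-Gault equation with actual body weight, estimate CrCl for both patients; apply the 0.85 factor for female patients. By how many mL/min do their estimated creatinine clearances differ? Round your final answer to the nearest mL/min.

11 mL/min

Patient A: CrCl = (140 − 25) × 56.3 / (72 × 4.05) = 6474.5 / 291.60 ≈ 22.2 mL/min
Patient B: CrCl = (140 − 26) × 99 / (72 × 4) × 0.85 = 11286.0 / 288.00 × 0.85 ≈ 33.3 mL/min
|22.2 − 33.3| = 11.1 mL/min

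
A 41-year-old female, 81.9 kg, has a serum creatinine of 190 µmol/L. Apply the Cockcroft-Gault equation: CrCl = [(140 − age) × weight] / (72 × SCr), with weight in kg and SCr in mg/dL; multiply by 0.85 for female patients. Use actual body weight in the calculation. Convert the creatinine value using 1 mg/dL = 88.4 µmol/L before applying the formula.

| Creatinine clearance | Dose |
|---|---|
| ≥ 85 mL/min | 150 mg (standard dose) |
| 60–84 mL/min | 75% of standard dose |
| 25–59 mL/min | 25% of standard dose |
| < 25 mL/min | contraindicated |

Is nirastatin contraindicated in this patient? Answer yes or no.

no

SCr = 190 / 88.4 = 2.149 mg/dL
CrCl = (140 − 41) × 81.9 / (72 × 2.149) × 0.85 = 8108.1 / 154.73 × 0.85 ≈ 44.5 mL/min
CrCl ≈ 45 mL/min, which is ≥ 25 mL/min.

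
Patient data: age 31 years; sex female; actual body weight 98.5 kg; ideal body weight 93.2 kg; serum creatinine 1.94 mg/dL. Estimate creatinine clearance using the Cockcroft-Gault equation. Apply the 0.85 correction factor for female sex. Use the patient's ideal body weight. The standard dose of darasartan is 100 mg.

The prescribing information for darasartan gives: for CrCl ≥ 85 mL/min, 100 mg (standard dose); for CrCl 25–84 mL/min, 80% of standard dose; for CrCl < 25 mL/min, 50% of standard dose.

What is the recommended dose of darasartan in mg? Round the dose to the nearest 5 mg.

CrCl = (140 − 31) × 93.2 / (72 × 1.94) × 0.85 = 10158.8 / 139.68 × 0.85 ≈ 61.8 mL/min
CrCl ≈ 62 mL/min → bracket 25–84 mL/min.
80% of 100 mg = 80 mg

80 mg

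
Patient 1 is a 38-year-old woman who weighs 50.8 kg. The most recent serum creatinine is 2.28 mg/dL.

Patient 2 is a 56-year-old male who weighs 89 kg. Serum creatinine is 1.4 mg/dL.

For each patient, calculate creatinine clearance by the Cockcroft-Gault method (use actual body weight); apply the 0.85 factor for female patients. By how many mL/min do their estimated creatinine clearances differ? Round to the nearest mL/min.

Patient 1: CrCl = (140 − 38) × 50.8 / (72 × 2.28) × 0.85 = 5181.6 / 164.16 × 0.85 ≈ 26.8 mL/min
Patient 2: CrCl = (140 − 56) × 89 / (72 × 1.4) = 7476.0 / 100.80 ≈ 74.2 mL/min
|26.8 − 74.2| = 47.4 mL/min

47 mL/min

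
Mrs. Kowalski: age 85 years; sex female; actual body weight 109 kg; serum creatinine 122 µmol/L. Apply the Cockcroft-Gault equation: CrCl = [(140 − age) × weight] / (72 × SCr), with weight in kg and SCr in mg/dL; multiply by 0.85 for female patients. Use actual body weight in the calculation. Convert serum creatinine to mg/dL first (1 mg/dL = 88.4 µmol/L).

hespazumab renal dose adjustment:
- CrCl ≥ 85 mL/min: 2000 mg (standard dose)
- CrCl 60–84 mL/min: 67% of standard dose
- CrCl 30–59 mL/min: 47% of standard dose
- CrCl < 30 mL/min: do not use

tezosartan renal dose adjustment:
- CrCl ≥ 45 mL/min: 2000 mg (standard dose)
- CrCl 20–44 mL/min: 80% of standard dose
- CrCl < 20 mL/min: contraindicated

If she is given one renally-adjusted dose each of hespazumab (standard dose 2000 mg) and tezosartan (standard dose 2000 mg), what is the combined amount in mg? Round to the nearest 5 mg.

2940 mg

SCr = 122 / 88.4 = 1.38 mg/dL
CrCl = (140 − 85) × 109 / (72 × 1.38) × 0.85 = 5995.0 / 99.36 × 0.85 ≈ 51.3 mL/min
CrCl ≈ 51 mL/min.
hespazumab: 30–59 mL/min → 47% of 2000 mg = 940 mg.
tezosartan: ≥ 45 mL/min → 100% of 2000 mg = 2000 mg.
Total = 940 + 2000 = 2940 mg.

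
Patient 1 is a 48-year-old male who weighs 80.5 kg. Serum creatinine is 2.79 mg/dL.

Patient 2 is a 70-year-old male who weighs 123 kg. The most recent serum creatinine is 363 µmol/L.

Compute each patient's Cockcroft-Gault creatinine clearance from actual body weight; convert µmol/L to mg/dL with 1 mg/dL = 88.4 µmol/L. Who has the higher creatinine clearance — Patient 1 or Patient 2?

Patient 1

Patient 1: CrCl = (140 − 48) × 80.5 / (72 × 2.79) = 7406.0 / 200.88 ≈ 36.9 mL/min
Patient 2: SCr = 363 / 88.4 = 4.106 mg/dL
Patient 2: CrCl = (140 − 70) × 123 / (72 × 4.106) = 8610.0 / 295.63 ≈ 29.1 mL/min
36.9 vs 29.1 mL/min → Patient 1 is higher.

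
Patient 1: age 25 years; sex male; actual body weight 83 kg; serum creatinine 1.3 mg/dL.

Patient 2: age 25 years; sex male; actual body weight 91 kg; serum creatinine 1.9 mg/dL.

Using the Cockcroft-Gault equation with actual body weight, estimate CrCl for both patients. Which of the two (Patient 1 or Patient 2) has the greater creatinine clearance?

Patient 1: CrCl = (140 − 25) × 83 / (72 × 1.3) = 9545.0 / 93.60 ≈ 102.0 mL/min
Patient 2: CrCl = (140 − 25) × 91 / (72 × 1.9) = 10465.0 / 136.80 ≈ 76.5 mL/min
102.0 vs 76.5 mL/min → Patient 1 is higher.

Patient 1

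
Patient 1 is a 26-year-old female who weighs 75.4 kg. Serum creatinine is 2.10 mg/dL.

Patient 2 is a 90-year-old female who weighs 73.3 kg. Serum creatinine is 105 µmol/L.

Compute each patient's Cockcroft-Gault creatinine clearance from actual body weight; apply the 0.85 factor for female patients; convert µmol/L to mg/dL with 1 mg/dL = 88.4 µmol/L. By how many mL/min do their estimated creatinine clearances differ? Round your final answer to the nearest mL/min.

12 mL/min

Patient 1: CrCl = (140 − 26) × 75.4 / (72 × 2.1) × 0.85 = 8595.6 / 151.20 × 0.85 ≈ 48.3 mL/min
Patient 2: SCr = 105 / 88.4 = 1.188 mg/dL
Patient 2: CrCl = (140 − 90) × 73.3 / (72 × 1.188) × 0.85 = 3665.0 / 85.54 × 0.85 ≈ 36.4 mL/min
|48.3 − 36.4| = 11.9 mL/min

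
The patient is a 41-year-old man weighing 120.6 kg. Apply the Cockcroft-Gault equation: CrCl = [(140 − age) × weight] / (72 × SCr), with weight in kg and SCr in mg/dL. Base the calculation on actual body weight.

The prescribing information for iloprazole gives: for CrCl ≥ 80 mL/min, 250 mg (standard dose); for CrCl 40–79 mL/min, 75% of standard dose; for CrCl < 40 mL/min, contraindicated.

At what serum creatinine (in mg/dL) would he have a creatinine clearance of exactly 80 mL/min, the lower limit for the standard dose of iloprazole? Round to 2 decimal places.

Standard dose requires CrCl ≥ 80 mL/min.
Set (140 − 41) × 120.6 / (72 × SCr) = 80
SCr = (140 − 41) × 120.6 / (72 × 80) = 2.073 mg/dL

2.07 mg/dL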